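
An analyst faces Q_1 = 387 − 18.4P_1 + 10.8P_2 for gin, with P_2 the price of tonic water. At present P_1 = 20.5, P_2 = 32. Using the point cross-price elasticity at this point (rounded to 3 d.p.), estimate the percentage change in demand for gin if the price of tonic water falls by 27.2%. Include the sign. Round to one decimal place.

-26.4%

At P_1 = 20.5, P_2 = 32: Q_1 = 355.4.
∂Q_1/∂P_2 = 10.8.
ε = (∂Q_1/∂P_2)(P_2/Q_1) = 10.8000 × 32/355.4 ≈ 0.972.
%ΔQ_1 ≈ ε × %ΔP_2 = 0.972 × (-27.2%) = -26.4%.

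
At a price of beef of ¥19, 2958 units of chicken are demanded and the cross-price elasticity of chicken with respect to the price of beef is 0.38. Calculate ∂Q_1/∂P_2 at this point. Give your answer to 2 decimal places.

59.16

ε = (∂Q_1/∂P_2)·(P_2/Q_1) ⇒ ∂Q_1/∂P_2 = ε·Q_1/P_2 = 0.38 × 2958/19 ≈ 59.16.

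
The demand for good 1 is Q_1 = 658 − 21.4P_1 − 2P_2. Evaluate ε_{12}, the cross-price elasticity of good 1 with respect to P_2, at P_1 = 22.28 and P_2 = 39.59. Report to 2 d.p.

-0.78

At P_1 = 22.28 and P_2 = 39.59: Q_1 = 102.028.
∂Q_1/∂P_2 = -2.
ε = (∂Q_1/∂P_2)(P_2/Q_1) = -2 × (39.59/102.028) ≈ -0.78.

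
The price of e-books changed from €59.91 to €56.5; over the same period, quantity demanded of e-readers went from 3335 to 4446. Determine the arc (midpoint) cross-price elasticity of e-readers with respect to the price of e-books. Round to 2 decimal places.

ΔQ_A = 4446 − 3335 = 1111; ΔP_B = 56.5 − 59.91 = -3.41.
Midpoints: Q̄_A = 3890.5, P̄_B = 58.20.
ε = (ΔQ_A/Q̄_A)/(ΔP_B/P̄_B) = (1111/3890.5)/(-3.41/58.20) ≈ -4.87.
ε < 0: e-readers and e-books are complements.

-4.87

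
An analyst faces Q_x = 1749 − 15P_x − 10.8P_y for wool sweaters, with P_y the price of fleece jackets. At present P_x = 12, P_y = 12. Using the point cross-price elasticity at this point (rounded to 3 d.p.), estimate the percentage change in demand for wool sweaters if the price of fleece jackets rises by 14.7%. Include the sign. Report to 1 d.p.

At P_x = 12, P_y = 12: Q_x = 1439.4.
∂Q_x/∂P_y = -10.8.
ε = (∂Q_x/∂P_y)(P_y/Q_x) = -10.8000 × 12/1439.4 ≈ -0.090.
%ΔQ_x ≈ ε × %ΔP_y = -0.090 × (14.7%) = -1.3%.

-1.3%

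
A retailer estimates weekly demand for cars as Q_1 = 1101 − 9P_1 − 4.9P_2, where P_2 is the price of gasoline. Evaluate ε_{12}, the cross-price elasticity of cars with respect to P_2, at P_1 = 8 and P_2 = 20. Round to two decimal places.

At P_1 = 8 and P_2 = 20: Q_1 = 931.
∂Q_1/∂P_2 = -4.9.
ε = (∂Q_1/∂P_2)(P_2/Q_1) = -4.9 × (20/931) ≈ -0.11.
Since ε < 0, cars and gasoline are complements.

-0.11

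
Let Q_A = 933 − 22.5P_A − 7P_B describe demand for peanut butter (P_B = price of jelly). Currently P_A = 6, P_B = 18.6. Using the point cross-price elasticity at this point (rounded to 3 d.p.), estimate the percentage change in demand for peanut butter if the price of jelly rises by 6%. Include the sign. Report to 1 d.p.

-1.2%

At P_A = 6, P_B = 18.6: Q_A = 667.8.
∂Q_A/∂P_B = -7.
ε = (∂Q_A/∂P_B)(P_B/Q_A) = -7.0000 × 18.6/667.8 ≈ -0.195.
%ΔQ_A ≈ ε × %ΔP_B = -0.195 × (6%) = -1.2%.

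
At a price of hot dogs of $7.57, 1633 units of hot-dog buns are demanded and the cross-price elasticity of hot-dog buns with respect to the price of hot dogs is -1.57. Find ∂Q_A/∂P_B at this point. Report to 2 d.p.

-338.68

ε = (∂Q_A/∂P_B)·(P_B/Q_A) ⇒ ∂Q_A/∂P_B = ε·Q_A/P_B = -1.57 × 1633/7.57 ≈ -338.68.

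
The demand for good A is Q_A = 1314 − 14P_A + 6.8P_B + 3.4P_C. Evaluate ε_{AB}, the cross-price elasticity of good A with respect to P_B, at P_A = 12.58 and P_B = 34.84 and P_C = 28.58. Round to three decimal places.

At P_A = 12.58 and P_B = 34.84 and P_C = 28.58: Q_A = 1471.964.
∂Q_A/∂P_B = 6.8.
ε = (∂Q_A/∂P_B)(P_B/Q_A) = 6.8 × (34.84/1471.964) ≈ 0.161.

0.161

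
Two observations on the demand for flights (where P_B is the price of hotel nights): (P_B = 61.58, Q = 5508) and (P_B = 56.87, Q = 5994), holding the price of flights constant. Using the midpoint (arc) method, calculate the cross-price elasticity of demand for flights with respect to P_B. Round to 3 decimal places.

-1.063

ΔQ_A = 5994 − 5508 = 486; ΔP_B = 56.87 − 61.58 = -4.71.
Midpoints: Q̄_A = 5751.0, P̄_B = 59.22.
ε = (ΔQ_A/Q̄_A)/(ΔP_B/P̄_B) = (486/5751.0)/(-4.71/59.22) ≈ -1.063.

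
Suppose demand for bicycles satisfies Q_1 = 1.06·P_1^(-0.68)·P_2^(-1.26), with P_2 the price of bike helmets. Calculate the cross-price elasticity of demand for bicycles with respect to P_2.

-1.26

In a log-linear (constant-elasticity) demand function, the coefficient on the exponent of P_2 is the cross-price elasticity.
ε = -1.26. Negative, so bicycles and bike helmets are complements.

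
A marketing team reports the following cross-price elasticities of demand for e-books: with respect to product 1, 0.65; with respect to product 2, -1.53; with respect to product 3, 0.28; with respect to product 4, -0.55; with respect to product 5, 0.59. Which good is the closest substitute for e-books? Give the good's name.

Substitutes have ε > 0. Among the positive values, 0.65 (product 1) is largest.

product 1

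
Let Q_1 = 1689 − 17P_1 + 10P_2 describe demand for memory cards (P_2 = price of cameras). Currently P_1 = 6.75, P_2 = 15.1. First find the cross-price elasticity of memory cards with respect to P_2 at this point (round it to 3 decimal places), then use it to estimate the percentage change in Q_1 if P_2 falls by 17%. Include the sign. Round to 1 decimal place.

At P_1 = 6.75, P_2 = 15.1: Q_1 = 1725.25.
∂Q_1/∂P_2 = 10.
ε = (∂Q_1/∂P_2)(P_2/Q_1) = 10.0000 × 15.1/1725.25 ≈ 0.088.
%ΔQ_1 ≈ ε × %ΔP_2 = 0.088 × (-17%) = -1.5%.

-1.5%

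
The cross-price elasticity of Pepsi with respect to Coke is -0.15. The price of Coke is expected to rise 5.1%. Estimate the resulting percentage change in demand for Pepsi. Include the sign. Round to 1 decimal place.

%ΔQ ≈ ε × %ΔP of Coke = -0.15 × (5.1%) = -0.8%.

-0.8%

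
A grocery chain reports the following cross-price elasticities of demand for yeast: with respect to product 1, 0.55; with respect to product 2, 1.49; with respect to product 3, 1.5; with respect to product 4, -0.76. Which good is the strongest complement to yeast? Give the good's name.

Complements have ε < 0. The most negative value is -0.76 (product 4).

product 4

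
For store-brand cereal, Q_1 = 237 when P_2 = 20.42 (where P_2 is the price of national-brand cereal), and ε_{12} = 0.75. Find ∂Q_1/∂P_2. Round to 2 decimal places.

8.70

ε = (∂Q_1/∂P_2)·(P_2/Q_1) ⇒ ∂Q_1/∂P_2 = ε·Q_1/P_2 = 0.75 × 237/20.42 ≈ 8.70.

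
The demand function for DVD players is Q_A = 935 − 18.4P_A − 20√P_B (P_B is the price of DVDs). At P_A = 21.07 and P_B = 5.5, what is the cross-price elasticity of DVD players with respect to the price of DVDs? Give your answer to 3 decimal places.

-0.047

At P_A = 21.07 and P_B = 5.5: Q_A = 500.408.
∂Q_A/∂P_B = -20/(2√P_B) = -20/(2√5.5) = -4.2640.
ε = (∂Q_A/∂P_B)(P_B/Q_A) = -4.2640 × (5.5/500.408) ≈ -0.047.
ε < 0: complements.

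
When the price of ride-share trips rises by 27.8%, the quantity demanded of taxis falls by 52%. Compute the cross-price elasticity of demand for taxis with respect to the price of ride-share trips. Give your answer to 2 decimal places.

-1.87

ε = (%ΔQ of taxis) / (%ΔP of ride-share trips) = (-52%) / (27.8%) ≈ -1.87.
Negative cross-price elasticity: complements.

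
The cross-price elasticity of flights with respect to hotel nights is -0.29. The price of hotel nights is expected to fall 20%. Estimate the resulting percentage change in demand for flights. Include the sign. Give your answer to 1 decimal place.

5.8%

%ΔQ ≈ ε × %ΔP of hotel nights = -0.29 × (-20%) = 5.8%.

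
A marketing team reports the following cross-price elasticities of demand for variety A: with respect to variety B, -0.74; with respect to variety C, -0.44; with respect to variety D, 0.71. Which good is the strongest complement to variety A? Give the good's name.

variety B

Complements have ε < 0. The most negative value is -0.74 (variety B).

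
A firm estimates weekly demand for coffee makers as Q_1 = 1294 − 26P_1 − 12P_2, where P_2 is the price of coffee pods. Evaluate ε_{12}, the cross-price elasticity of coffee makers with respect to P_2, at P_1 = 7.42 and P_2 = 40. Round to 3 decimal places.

At P_1 = 7.42 and P_2 = 40: Q_1 = 621.08.
∂Q_1/∂P_2 = -12.
ε = (∂Q_1/∂P_2)(P_2/Q_1) = -12 × (40/621.08) ≈ -0.773.
Since ε < 0, coffee makers and coffee pods are complements.

-0.773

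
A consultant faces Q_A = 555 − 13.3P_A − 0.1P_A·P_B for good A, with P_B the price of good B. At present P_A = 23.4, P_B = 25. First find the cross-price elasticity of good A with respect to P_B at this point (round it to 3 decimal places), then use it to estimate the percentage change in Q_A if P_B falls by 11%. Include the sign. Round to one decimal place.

3.5%

At P_A = 23.4, P_B = 25: Q_A = 185.28.
∂Q_A/∂P_B = -0.1P_A = -2.3400.
ε = (∂Q_A/∂P_B)(P_B/Q_A) = -2.3400 × 25/185.28 ≈ -0.316.
%ΔQ_A ≈ ε × %ΔP_B = -0.316 × (-11%) = 3.5%.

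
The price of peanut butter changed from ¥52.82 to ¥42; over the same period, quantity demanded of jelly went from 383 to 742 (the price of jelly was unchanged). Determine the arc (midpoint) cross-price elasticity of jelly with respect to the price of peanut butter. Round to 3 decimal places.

-2.796

ΔQ_A = 742 − 383 = 359; ΔP_B = 42 − 52.82 = -10.82.
Midpoints: Q̄_A = 562.5, P̄_B = 47.41.
ε = (ΔQ_A/Q̄_A)/(ΔP_B/P̄_B) = (359/562.5)/(-10.82/47.41) ≈ -2.796.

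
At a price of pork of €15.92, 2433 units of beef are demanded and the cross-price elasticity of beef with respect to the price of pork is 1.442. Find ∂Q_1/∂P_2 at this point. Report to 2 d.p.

220.38

ε = (∂Q_1/∂P_2)·(P_2/Q_1) ⇒ ∂Q_1/∂P_2 = ε·Q_1/P_2 = 1.442 × 2433/15.92 ≈ 220.38.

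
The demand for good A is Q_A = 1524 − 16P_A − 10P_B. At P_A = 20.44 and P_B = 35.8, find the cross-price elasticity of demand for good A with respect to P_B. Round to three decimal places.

-0.427

At P_A = 20.44 and P_B = 35.8: Q_A = 838.96.
∂Q_A/∂P_B = -10.
ε = (∂Q_A/∂P_B)(P_B/Q_A) = -10 × (35.8/838.96) ≈ -0.427.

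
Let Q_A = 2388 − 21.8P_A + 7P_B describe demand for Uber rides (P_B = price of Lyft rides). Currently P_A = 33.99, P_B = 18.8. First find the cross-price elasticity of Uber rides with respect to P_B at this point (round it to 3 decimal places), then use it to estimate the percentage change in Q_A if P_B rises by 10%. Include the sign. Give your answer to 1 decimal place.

At P_A = 33.99, P_B = 18.8: Q_A = 1778.618.
∂Q_A/∂P_B = 7.
ε = (∂Q_A/∂P_B)(P_B/Q_A) = 7.0000 × 18.8/1778.618 ≈ 0.074.
%ΔQ_A ≈ ε × %ΔP_B = 0.074 × (10%) = 0.7%.

0.7%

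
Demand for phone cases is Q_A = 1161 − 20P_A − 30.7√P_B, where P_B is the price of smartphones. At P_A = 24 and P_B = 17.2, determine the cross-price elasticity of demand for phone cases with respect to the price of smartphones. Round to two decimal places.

-0.11

At P_A = 24 and P_B = 17.2: Q_A = 553.678.
∂Q_A/∂P_B = -30.7/(2√P_B) = -30.7/(2√17.2) = -3.7012.
ε = (∂Q_A/∂P_B)(P_B/Q_A) = -3.7012 × (17.2/553.678) ≈ -0.11.
ε < 0: complements.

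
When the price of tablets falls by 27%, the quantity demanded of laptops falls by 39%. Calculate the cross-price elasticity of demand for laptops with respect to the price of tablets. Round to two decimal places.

ε = (%ΔQ of laptops) / (%ΔP of tablets) = (-39%) / (-27%) ≈ 1.44.
Positive cross-price elasticity: substitutes.

1.44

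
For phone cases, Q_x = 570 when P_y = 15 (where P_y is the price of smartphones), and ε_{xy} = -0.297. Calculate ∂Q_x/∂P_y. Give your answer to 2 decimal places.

ε = (∂Q_x/∂P_y)·(P_y/Q_x) ⇒ ∂Q_x/∂P_y = ε·Q_x/P_y = -0.297 × 570/15 ≈ -11.29.

-11.29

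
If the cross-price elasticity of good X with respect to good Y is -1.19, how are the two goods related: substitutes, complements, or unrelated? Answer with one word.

ε = -1.19 < 0, so a higher price of good Y lowers demand for good X: complements.

complements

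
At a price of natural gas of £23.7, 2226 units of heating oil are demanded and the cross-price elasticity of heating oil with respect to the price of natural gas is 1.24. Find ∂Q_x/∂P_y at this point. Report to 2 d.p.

116.47

ε = (∂Q_x/∂P_y)·(P_y/Q_x) ⇒ ∂Q_x/∂P_y = ε·Q_x/P_y = 1.24 × 2226/23.7 ≈ 116.47.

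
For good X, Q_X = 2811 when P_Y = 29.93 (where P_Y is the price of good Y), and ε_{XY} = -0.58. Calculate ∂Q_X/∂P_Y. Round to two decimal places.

-54.47

ε = (∂Q_X/∂P_Y)·(P_Y/Q_X) ⇒ ∂Q_X/∂P_Y = ε·Q_X/P_Y = -0.58 × 2811/29.93 ≈ -54.47.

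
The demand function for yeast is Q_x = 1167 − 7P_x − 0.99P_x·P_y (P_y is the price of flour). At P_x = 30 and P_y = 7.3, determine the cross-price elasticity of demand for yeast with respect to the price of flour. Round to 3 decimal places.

At P_x = 30 and P_y = 7.3: Q_x = 740.19.
∂Q_x/∂P_y = -0.99P_x = -0.99(30) = -29.7000.
ε = (∂Q_x/∂P_y)(P_y/Q_x) = -29.7000 × (7.3/740.19) ≈ -0.293.
ε < 0: complements.

-0.293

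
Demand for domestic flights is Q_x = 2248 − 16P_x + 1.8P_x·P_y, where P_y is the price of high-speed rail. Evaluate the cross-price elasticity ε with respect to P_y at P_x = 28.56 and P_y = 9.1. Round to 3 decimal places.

0.207

At P_x = 28.56 and P_y = 9.1: Q_x = 2258.853.
∂Q_x/∂P_y = 1.8P_x = 1.8(28.56) = 51.4080.
ε = (∂Q_x/∂P_y)(P_y/Q_x) = 51.4080 × (9.1/2258.853) ≈ 0.207.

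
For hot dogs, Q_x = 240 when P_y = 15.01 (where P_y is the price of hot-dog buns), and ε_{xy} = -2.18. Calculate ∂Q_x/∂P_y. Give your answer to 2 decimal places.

ε = (∂Q_x/∂P_y)·(P_y/Q_x) ⇒ ∂Q_x/∂P_y = ε·Q_x/P_y = -2.18 × 240/15.01 ≈ -34.86.

-34.86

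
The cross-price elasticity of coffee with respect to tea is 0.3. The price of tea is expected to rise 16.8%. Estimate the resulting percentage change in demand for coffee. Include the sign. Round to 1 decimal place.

5.0%

%ΔQ ≈ ε × %ΔP of tea = 0.3 × (16.8%) = 5.0%.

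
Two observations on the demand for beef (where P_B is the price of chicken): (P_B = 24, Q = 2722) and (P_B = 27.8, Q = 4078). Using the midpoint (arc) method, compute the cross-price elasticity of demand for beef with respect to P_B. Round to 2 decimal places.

ΔQ_A = 4078 − 2722 = 1356; ΔP_B = 27.8 − 24 = 3.8.
Midpoints: Q̄_A = 3400.0, P̄_B = 25.90.
ε = (ΔQ_A/Q̄_A)/(ΔP_B/P̄_B) = (1356/3400.0)/(3.8/25.90) ≈ 2.72.

2.72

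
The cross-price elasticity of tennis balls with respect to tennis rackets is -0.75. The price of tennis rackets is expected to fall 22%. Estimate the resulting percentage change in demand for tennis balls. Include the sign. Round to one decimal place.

16.5%

%ΔQ ≈ ε × %ΔP of tennis rackets = -0.75 × (-22%) = 16.5%.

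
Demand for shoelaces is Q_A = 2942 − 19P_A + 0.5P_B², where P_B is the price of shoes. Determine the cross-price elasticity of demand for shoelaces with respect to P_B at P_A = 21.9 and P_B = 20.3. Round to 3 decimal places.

At P_A = 21.9 and P_B = 20.3: Q_A = 2731.945.
∂Q_A/∂P_B = 1P_B = 1(20.3) = 20.3000.
ε = (∂Q_A/∂P_B)(P_B/Q_A) = 20.3000 × (20.3/2731.945) ≈ 0.151.

0.151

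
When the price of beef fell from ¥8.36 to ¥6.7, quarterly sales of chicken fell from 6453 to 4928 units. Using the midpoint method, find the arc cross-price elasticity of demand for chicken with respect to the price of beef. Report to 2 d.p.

1.22

ΔQ_A = 4928 − 6453 = -1525; ΔP_B = 6.7 − 8.36 = -1.66.
Midpoints: Q̄_A = 5690.5, P̄_B = 7.53.
ε = (ΔQ_A/Q̄_A)/(ΔP_B/P̄_B) = (-1525/5690.5)/(-1.66/7.53) ≈ 1.22.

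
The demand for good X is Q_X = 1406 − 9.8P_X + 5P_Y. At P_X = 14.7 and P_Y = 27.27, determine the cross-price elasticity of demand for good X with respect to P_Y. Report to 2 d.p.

At P_X = 14.7 and P_Y = 27.27: Q_X = 1398.29.
∂Q_X/∂P_Y = 5.
ε = (∂Q_X/∂P_Y)(P_Y/Q_X) = 5 × (27.27/1398.29) ≈ 0.10.

0.10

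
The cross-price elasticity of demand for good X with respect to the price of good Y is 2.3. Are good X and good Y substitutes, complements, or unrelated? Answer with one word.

ε = 2.3 > 0, so a higher price of good Y raises demand for good X: substitutes.

substitutes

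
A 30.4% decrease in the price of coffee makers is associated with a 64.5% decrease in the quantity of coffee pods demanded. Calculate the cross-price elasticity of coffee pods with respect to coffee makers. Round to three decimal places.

ε = (%ΔQ of coffee pods) / (%ΔP of coffee makers) = (-64.5%) / (-30.4%) ≈ 2.122.
Positive cross-price elasticity: substitutes.

2.122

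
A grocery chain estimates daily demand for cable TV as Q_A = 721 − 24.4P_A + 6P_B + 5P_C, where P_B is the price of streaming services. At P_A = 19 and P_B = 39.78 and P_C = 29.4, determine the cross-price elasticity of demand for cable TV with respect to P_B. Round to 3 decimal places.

At P_A = 19 and P_B = 39.78 and P_C = 29.4: Q_A = 643.08.
∂Q_A/∂P_B = 6.
ε = (∂Q_A/∂P_B)(P_B/Q_A) = 6 × (39.78/643.08) ≈ 0.371.
Since ε > 0, cable TV and streaming services are substitutes.

0.371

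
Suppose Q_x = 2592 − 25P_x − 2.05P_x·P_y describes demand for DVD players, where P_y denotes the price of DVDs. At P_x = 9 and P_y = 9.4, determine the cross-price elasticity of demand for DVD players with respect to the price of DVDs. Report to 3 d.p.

-0.079

At P_x = 9 and P_y = 9.4: Q_x = 2193.57.
∂Q_x/∂P_y = -2.05P_x = -2.05(9) = -18.4500.
ε = (∂Q_x/∂P_y)(P_y/Q_x) = -18.4500 × (9.4/2193.57) ≈ -0.079.
ε < 0: complements.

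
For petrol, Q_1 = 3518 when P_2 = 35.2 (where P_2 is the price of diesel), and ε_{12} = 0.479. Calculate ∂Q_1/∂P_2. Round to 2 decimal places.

47.87

ε = (∂Q_1/∂P_2)·(P_2/Q_1) ⇒ ∂Q_1/∂P_2 = ε·Q_1/P_2 = 0.479 × 3518/35.2 ≈ 47.87.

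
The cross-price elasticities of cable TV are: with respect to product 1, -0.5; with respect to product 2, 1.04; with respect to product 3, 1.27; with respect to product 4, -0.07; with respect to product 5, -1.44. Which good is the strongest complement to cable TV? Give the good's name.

product 5

Complements have ε < 0. The most negative value is -1.44 (product 5).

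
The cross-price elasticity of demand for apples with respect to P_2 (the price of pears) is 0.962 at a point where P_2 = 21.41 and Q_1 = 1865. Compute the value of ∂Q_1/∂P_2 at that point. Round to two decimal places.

ε = (∂Q_1/∂P_2)·(P_2/Q_1) ⇒ ∂Q_1/∂P_2 = ε·Q_1/P_2 = 0.962 × 1865/21.41 ≈ 83.80.

83.80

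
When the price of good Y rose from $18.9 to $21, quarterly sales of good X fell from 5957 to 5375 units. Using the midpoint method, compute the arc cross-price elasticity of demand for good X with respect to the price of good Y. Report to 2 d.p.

ΔQ_X = 5375 − 5957 = -582; ΔP_Y = 21 − 18.9 = 2.1.
Midpoints: Q̄_X = 5666.0, P̄_Y = 19.95.
ε = (ΔQ_X/Q̄_X)/(ΔP_Y/P̄_Y) = (-582/5666.0)/(2.1/19.95) ≈ -0.98.

-0.98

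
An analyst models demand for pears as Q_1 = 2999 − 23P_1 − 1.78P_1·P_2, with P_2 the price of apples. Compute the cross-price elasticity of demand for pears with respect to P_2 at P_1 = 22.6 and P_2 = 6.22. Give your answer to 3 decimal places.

At P_1 = 22.6 and P_2 = 6.22: Q_1 = 2228.982.
∂Q_1/∂P_2 = -1.78P_1 = -1.78(22.6) = -40.2280.
ε = (∂Q_1/∂P_2)(P_2/Q_1) = -40.2280 × (6.22/2228.982) ≈ -0.112.
ε < 0: complements.

-0.112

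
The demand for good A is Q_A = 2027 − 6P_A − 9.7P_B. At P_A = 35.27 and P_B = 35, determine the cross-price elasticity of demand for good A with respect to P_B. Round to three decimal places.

-0.230

At P_A = 35.27 and P_B = 35: Q_A = 1475.88.
∂Q_A/∂P_B = -9.7.
ε = (∂Q_A/∂P_B)(P_B/Q_A) = -9.7 × (35/1475.88) ≈ -0.230.
Since ε < 0, good A and good B are complements.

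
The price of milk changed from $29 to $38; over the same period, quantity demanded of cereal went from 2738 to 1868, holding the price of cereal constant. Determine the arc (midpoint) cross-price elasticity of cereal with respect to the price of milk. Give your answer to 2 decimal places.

ΔQ_A = 1868 − 2738 = -870; ΔP_B = 38 − 29 = 9.
Midpoints: Q̄_A = 2303.0, P̄_B = 33.50.
ε = (ΔQ_A/Q̄_A)/(ΔP_B/P̄_B) = (-870/2303.0)/(9/33.50) ≈ -1.41.

-1.41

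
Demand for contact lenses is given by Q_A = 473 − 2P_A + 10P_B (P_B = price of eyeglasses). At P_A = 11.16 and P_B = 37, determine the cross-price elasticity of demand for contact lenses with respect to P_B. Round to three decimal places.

0.451

At P_A = 11.16 and P_B = 37: Q_A = 820.68.
∂Q_A/∂P_B = 10.
ε = (∂Q_A/∂P_B)(P_B/Q_A) = 10 × (37/820.68) ≈ 0.451.
Since ε > 0, contact lenses and eyeglasses are substitutes.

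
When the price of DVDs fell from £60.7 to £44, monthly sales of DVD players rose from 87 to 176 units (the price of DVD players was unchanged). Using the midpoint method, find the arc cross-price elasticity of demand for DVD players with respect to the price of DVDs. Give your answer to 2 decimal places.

-2.12

ΔQ_A = 176 − 87 = 89; ΔP_B = 44 − 60.7 = -16.7.
Midpoints: Q̄_A = 131.5, P̄_B = 52.35.
ε = (ΔQ_A/Q̄_A)/(ΔP_B/P̄_B) = (89/131.5)/(-16.7/52.35) ≈ -2.12.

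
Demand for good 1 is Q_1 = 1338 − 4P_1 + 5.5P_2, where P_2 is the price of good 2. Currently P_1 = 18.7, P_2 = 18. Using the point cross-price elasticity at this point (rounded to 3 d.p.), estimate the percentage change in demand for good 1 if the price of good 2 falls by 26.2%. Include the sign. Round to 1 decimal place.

-1.9%

At P_1 = 18.7, P_2 = 18: Q_1 = 1362.2.
∂Q_1/∂P_2 = 5.5.
ε = (∂Q_1/∂P_2)(P_2/Q_1) = 5.5000 × 18/1362.2 ≈ 0.073.
%ΔQ_1 ≈ ε × %ΔP_2 = 0.073 × (-26.2%) = -1.9%.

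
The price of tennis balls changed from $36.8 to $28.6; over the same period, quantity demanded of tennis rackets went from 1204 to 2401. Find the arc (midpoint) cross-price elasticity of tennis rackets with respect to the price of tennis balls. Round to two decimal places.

ΔQ_A = 2401 − 1204 = 1197; ΔP_B = 28.6 − 36.8 = -8.2.
Midpoints: Q̄_A = 1802.5, P̄_B = 32.70.
ε = (ΔQ_A/Q̄_A)/(ΔP_B/P̄_B) = (1197/1802.5)/(-8.2/32.70) ≈ -2.65.
ε < 0: tennis rackets and tennis balls are complements.

-2.65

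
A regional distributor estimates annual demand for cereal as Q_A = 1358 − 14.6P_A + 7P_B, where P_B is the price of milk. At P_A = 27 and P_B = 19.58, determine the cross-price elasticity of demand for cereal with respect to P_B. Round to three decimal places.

At P_A = 27 and P_B = 19.58: Q_A = 1100.86.
∂Q_A/∂P_B = 7.
ε = (∂Q_A/∂P_B)(P_B/Q_A) = 7 × (19.58/1100.86) ≈ 0.125.
Since ε > 0, cereal and milk are substitutes.

0.125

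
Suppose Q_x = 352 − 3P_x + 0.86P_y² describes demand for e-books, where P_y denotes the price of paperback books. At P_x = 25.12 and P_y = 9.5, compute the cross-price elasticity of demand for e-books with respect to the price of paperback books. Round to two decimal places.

0.44

At P_x = 25.12 and P_y = 9.5: Q_x = 354.255.
∂Q_x/∂P_y = 1.72P_y = 1.72(9.5) = 16.3400.
ε = (∂Q_x/∂P_y)(P_y/Q_x) = 16.3400 × (9.5/354.255) ≈ 0.44.
ε > 0: substitutes.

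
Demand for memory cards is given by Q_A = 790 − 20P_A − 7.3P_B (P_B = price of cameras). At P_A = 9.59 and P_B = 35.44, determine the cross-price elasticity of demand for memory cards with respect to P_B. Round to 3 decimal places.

-0.762

At P_A = 9.59 and P_B = 35.44: Q_A = 339.488.
∂Q_A/∂P_B = -7.3.
ε = (∂Q_A/∂P_B)(P_B/Q_A) = -7.3 × (35.44/339.488) ≈ -0.762.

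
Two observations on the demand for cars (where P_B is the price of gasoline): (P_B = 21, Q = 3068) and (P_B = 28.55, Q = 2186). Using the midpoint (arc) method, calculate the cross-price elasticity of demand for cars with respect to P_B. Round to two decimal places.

-1.10

ΔQ_A = 2186 − 3068 = -882; ΔP_B = 28.55 − 21 = 7.55.
Midpoints: Q̄_A = 2627.0, P̄_B = 24.77.
ε = (ΔQ_A/Q̄_A)/(ΔP_B/P̄_B) = (-882/2627.0)/(7.55/24.77) ≈ -1.10.
ε < 0: cars and gasoline are complements.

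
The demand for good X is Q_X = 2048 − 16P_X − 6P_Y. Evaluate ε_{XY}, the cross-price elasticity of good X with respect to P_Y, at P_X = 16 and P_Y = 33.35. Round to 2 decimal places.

At P_X = 16 and P_Y = 33.35: Q_X = 1591.9.
∂Q_X/∂P_Y = -6.
ε = (∂Q_X/∂P_Y)(P_Y/Q_X) = -6 × (33.35/1591.9) ≈ -0.13.

-0.13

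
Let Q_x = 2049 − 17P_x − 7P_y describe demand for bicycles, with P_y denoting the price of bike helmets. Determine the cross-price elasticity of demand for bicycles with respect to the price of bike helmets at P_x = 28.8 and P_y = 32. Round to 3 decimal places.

-0.168

At P_x = 28.8 and P_y = 32: Q_x = 1335.4.
∂Q_x/∂P_y = -7.
ε = (∂Q_x/∂P_y)(P_y/Q_x) = -7 × (32/1335.4) ≈ -0.168.
Since ε < 0, bicycles and bike helmets are complements.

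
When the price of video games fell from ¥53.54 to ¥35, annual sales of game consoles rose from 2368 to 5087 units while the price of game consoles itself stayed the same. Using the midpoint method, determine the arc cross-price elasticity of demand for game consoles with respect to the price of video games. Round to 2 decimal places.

-1.74

ΔQ_A = 5087 − 2368 = 2719; ΔP_B = 35 − 53.54 = -18.54.
Midpoints: Q̄_A = 3727.5, P̄_B = 44.27.
ε = (ΔQ_A/Q̄_A)/(ΔP_B/P̄_B) = (2719/3727.5)/(-18.54/44.27) ≈ -1.74.
ε < 0: game consoles and video games are complements.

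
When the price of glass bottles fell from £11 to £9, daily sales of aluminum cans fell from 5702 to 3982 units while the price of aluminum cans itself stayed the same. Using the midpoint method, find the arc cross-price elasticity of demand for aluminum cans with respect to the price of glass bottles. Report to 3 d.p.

1.776

ΔQ_A = 3982 − 5702 = -1720; ΔP_B = 9 − 11 = -2.
Midpoints: Q̄_A = 4842.0, P̄_B = 10.00.
ε = (ΔQ_A/Q̄_A)/(ΔP_B/P̄_B) = (-1720/4842.0)/(-2/10.00) ≈ 1.776.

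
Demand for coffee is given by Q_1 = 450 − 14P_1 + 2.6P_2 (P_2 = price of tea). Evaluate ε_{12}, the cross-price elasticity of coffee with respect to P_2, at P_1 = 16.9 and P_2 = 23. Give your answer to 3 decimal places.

0.219

At P_1 = 16.9 and P_2 = 23: Q_1 = 273.2.
∂Q_1/∂P_2 = 2.6.
ε = (∂Q_1/∂P_2)(P_2/Q_1) = 2.6 × (23/273.2) ≈ 0.219.
Since ε > 0, coffee and tea are substitutes.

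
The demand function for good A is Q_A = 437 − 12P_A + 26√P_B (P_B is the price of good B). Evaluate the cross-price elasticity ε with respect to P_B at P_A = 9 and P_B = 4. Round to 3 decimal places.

0.068

At P_A = 9 and P_B = 4: Q_A = 381.
∂Q_A/∂P_B = 26/(2√P_B) = 26/(2√4) = 6.5000.
ε = (∂Q_A/∂P_B)(P_B/Q_A) = 6.5000 × (4/381) ≈ 0.068.
ε > 0: substitutes.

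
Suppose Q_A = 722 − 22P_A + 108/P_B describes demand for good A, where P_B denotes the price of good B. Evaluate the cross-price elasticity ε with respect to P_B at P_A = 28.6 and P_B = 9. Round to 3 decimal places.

At P_A = 28.6 and P_B = 9: Q_A = 104.8.
∂Q_A/∂P_B = −108/P_B² = -1.3333.
ε = (∂Q_A/∂P_B)(P_B/Q_A) = -1.3333 × (9/104.8) ≈ -0.115.
ε < 0: complements.

-0.115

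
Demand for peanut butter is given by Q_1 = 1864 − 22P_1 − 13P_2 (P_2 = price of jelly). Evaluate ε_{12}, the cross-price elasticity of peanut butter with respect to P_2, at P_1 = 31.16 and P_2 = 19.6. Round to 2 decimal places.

-0.28

At P_1 = 31.16 and P_2 = 19.6: Q_1 = 923.68.
∂Q_1/∂P_2 = -13.
ε = (∂Q_1/∂P_2)(P_2/Q_1) = -13 × (19.6/923.68) ≈ -0.28.
Since ε < 0, peanut butter and jelly are complements.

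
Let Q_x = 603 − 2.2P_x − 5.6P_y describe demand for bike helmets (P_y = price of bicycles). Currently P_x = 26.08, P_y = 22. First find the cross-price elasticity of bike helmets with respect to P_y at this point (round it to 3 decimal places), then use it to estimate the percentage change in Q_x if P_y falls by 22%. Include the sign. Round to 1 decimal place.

6.4%

At P_x = 26.08, P_y = 22: Q_x = 422.424.
∂Q_x/∂P_y = -5.6.
ε = (∂Q_x/∂P_y)(P_y/Q_x) = -5.6000 × 22/422.424 ≈ -0.292.
%ΔQ_x ≈ ε × %ΔP_y = -0.292 × (-22%) = 6.4%.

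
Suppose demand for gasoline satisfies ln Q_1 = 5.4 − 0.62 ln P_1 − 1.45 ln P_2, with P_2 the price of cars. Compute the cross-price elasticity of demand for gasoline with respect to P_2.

In a log-linear (constant-elasticity) demand function, the coefficient on ln P_2 is the cross-price elasticity.
ε = -1.45. Negative, so gasoline and cars are complements.

-1.45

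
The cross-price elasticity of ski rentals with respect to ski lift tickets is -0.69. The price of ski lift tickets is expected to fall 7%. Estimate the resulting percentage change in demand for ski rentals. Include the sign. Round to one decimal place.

4.8%

%ΔQ ≈ ε × %ΔP of ski lift tickets = -0.69 × (-7%) = 4.8%.
Demand for ski rentals rises by about 4.8%.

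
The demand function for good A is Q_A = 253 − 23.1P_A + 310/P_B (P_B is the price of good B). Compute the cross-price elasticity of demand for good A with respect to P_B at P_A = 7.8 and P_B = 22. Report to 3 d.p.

-0.162

At P_A = 7.8 and P_B = 22: Q_A = 86.911.
∂Q_A/∂P_B = −310/P_B² = -0.6405.
ε = (∂Q_A/∂P_B)(P_B/Q_A) = -0.6405 × (22/86.911) ≈ -0.162.
ε < 0: complements.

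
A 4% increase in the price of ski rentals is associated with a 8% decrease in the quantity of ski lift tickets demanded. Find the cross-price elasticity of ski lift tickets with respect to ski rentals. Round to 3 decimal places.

-2.000

ε = (%ΔQ of ski lift tickets) / (%ΔP of ski rentals) = (-8%) / (4%) ≈ -2.000.
Negative cross-price elasticity: complements.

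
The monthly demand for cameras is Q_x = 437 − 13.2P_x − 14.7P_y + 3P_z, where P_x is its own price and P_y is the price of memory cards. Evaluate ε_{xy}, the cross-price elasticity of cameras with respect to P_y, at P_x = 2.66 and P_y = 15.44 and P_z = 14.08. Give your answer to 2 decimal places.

-1.05

At P_x = 2.66 and P_y = 15.44 and P_z = 14.08: Q_x = 217.16.
∂Q_x/∂P_y = -14.7.
ε = (∂Q_x/∂P_y)(P_y/Q_x) = -14.7 × (15.44/217.16) ≈ -1.05.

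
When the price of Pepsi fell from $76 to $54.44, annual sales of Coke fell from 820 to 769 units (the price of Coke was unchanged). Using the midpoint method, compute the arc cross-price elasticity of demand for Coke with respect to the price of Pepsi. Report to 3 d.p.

ΔQ_A = 769 − 820 = -51; ΔP_B = 54.44 − 76 = -21.56.
Midpoints: Q̄_A = 794.5, P̄_B = 65.22.
ε = (ΔQ_A/Q̄_A)/(ΔP_B/P̄_B) = (-51/794.5)/(-21.56/65.22) ≈ 0.194.

0.194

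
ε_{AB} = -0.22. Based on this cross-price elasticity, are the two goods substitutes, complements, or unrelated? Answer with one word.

complements

ε = -0.22 < 0, so a higher price of good B lowers demand for good A: complements.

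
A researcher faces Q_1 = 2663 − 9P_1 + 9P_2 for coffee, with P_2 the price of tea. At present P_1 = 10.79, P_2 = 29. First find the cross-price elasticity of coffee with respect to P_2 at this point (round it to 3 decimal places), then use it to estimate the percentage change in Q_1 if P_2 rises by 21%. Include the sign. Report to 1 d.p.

At P_1 = 10.79, P_2 = 29: Q_1 = 2826.89.
∂Q_1/∂P_2 = 9.
ε = (∂Q_1/∂P_2)(P_2/Q_1) = 9.0000 × 29/2826.89 ≈ 0.092.
%ΔQ_1 ≈ ε × %ΔP_2 = 0.092 × (21%) = 1.9%.

1.9%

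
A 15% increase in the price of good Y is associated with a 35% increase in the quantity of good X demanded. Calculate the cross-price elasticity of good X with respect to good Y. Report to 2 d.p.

ε = (%ΔQ of good X) / (%ΔP of good Y) = (35%) / (15%) ≈ 2.33.

2.33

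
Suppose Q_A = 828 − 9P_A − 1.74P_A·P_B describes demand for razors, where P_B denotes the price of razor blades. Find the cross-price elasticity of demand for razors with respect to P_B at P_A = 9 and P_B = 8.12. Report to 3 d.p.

At P_A = 9 and P_B = 8.12: Q_A = 619.841.
∂Q_A/∂P_B = -1.74P_A = -1.74(9) = -15.6600.
ε = (∂Q_A/∂P_B)(P_B/Q_A) = -15.6600 × (8.12/619.841) ≈ -0.205.

-0.205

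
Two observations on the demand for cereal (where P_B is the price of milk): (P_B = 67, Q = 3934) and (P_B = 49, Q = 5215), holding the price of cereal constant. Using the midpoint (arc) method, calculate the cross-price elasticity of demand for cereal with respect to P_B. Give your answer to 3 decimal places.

ΔQ_A = 5215 − 3934 = 1281; ΔP_B = 49 − 67 = -18.
Midpoints: Q̄_A = 4574.5, P̄_B = 58.00.
ε = (ΔQ_A/Q̄_A)/(ΔP_B/P̄_B) = (1281/4574.5)/(-18/58.00) ≈ -0.902.
ε < 0: cereal and milk are complements.

-0.902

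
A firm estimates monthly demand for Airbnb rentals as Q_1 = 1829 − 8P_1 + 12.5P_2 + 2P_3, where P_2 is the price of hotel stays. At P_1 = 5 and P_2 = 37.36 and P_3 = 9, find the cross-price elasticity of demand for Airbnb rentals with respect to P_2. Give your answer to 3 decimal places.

At P_1 = 5 and P_2 = 37.36 and P_3 = 9: Q_1 = 2274.
∂Q_1/∂P_2 = 12.5.
ε = (∂Q_1/∂P_2)(P_2/Q_1) = 12.5 × (37.36/2274) ≈ 0.205.
Since ε > 0, Airbnb rentals and hotel stays are substitutes.

0.205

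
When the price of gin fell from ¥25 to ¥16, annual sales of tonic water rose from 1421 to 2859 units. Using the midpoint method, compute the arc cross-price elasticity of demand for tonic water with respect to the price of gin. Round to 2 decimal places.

ΔQ_A = 2859 − 1421 = 1438; ΔP_B = 16 − 25 = -9.
Midpoints: Q̄_A = 2140.0, P̄_B = 20.50.
ε = (ΔQ_A/Q̄_A)/(ΔP_B/P̄_B) = (1438/2140.0)/(-9/20.50) ≈ -1.53.
ε < 0: tonic water and gin are complements.

-1.53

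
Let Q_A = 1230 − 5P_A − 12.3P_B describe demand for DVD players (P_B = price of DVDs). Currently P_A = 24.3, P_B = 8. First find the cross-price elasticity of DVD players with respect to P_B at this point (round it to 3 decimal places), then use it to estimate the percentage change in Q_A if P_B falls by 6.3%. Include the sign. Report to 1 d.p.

0.6%

At P_A = 24.3, P_B = 8: Q_A = 1010.1.
∂Q_A/∂P_B = -12.3.
ε = (∂Q_A/∂P_B)(P_B/Q_A) = -12.3000 × 8/1010.1 ≈ -0.097.
%ΔQ_A ≈ ε × %ΔP_B = -0.097 × (-6.3%) = 0.6%.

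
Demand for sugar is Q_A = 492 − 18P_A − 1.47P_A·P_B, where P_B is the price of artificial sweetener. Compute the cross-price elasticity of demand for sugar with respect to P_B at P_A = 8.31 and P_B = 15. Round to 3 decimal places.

At P_A = 8.31 and P_B = 15: Q_A = 159.184.
∂Q_A/∂P_B = -1.47P_A = -1.47(8.31) = -12.2157.
ε = (∂Q_A/∂P_B)(P_B/Q_A) = -12.2157 × (15/159.184) ≈ -1.151.
ε < 0: complements.

-1.151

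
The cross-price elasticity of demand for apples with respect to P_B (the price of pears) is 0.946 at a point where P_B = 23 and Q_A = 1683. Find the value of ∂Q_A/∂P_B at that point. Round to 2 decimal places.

69.22

ε = (∂Q_A/∂P_B)·(P_B/Q_A) ⇒ ∂Q_A/∂P_B = ε·Q_A/P_B = 0.946 × 1683/23 ≈ 69.22.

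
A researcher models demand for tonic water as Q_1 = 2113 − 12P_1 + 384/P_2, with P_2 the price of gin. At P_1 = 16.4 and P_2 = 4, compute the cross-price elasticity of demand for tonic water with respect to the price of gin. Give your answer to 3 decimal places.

At P_1 = 16.4 and P_2 = 4: Q_1 = 2012.2.
∂Q_1/∂P_2 = −384/P_2² = -24.0000.
ε = (∂Q_1/∂P_2)(P_2/Q_1) = -24.0000 × (4/2012.2) ≈ -0.048.

-0.048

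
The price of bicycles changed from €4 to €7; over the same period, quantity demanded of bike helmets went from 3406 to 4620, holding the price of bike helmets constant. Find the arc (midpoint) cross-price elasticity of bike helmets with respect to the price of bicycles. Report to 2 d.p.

0.55

ΔQ_A = 4620 − 3406 = 1214; ΔP_B = 7 − 4 = 3.
Midpoints: Q̄_A = 4013.0, P̄_B = 5.50.
ε = (ΔQ_A/Q̄_A)/(ΔP_B/P̄_B) = (1214/4013.0)/(3/5.50) ≈ 0.55.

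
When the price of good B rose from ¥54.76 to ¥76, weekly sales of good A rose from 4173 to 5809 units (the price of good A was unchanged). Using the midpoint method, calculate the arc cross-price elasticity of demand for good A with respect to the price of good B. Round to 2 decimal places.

1.01

ΔQ_A = 5809 − 4173 = 1636; ΔP_B = 76 − 54.76 = 21.24.
Midpoints: Q̄_A = 4991.0, P̄_B = 65.38.
ε = (ΔQ_A/Q̄_A)/(ΔP_B/P̄_B) = (1636/4991.0)/(21.24/65.38) ≈ 1.01.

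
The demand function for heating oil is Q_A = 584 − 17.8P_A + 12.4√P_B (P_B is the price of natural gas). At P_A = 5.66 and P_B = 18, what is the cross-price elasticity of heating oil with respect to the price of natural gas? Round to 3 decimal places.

0.049

At P_A = 5.66 and P_B = 18: Q_A = 535.861.
∂Q_A/∂P_B = 12.4/(2√P_B) = 12.4/(2√18) = 1.4614.
ε = (∂Q_A/∂P_B)(P_B/Q_A) = 1.4614 × (18/535.861) ≈ 0.049.
ε > 0: substitutes.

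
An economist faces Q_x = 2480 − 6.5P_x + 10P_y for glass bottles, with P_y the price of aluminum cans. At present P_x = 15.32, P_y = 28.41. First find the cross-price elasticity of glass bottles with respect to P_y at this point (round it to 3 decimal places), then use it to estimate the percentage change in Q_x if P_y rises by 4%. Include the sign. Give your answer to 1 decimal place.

At P_x = 15.32, P_y = 28.41: Q_x = 2664.52.
∂Q_x/∂P_y = 10.
ε = (∂Q_x/∂P_y)(P_y/Q_x) = 10.0000 × 28.41/2664.52 ≈ 0.107.
%ΔQ_x ≈ ε × %ΔP_y = 0.107 × (4%) = 0.4%.

0.4%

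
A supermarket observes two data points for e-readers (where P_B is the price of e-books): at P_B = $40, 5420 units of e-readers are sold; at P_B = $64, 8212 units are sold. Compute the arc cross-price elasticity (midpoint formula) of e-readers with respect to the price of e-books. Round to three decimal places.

ΔQ_A = 8212 − 5420 = 2792; ΔP_B = 64 − 40 = 24.
Midpoints: Q̄_A = 6816.0, P̄_B = 52.00.
ε = (ΔQ_A/Q̄_A)/(ΔP_B/P̄_B) = (2792/6816.0)/(24/52.00) ≈ 0.888.

0.888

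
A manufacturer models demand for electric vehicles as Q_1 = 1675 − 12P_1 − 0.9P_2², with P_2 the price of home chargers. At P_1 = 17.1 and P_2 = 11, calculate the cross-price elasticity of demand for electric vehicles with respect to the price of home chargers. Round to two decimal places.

-0.16

At P_1 = 17.1 and P_2 = 11: Q_1 = 1360.9.
∂Q_1/∂P_2 = -1.8P_2 = -1.8(11) = -19.8000.
ε = (∂Q_1/∂P_2)(P_2/Q_1) = -19.8000 × (11/1360.9) ≈ -0.16.
ε < 0: complements.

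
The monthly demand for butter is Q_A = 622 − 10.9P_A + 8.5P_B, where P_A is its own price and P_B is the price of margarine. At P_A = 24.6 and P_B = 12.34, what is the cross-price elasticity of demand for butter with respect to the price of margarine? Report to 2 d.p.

At P_A = 24.6 and P_B = 12.34: Q_A = 458.75.
∂Q_A/∂P_B = 8.5.
ε = (∂Q_A/∂P_B)(P_B/Q_A) = 8.5 × (12.34/458.75) ≈ 0.23.
Since ε > 0, butter and margarine are substitutes.

0.23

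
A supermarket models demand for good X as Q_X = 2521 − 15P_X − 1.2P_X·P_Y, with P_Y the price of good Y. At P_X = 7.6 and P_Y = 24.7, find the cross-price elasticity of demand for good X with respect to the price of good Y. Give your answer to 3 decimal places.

-0.103

At P_X = 7.6 and P_Y = 24.7: Q_X = 2181.736.
∂Q_X/∂P_Y = -1.2P_X = -1.2(7.6) = -9.1200.
ε = (∂Q_X/∂P_Y)(P_Y/Q_X) = -9.1200 × (24.7/2181.736) ≈ -0.103.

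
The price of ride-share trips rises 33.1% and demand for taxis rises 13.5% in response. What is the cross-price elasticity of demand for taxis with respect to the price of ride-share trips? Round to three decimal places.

ε = (%ΔQ of taxis) / (%ΔP of ride-share trips) = (13.5%) / (33.1%) ≈ 0.408.

0.408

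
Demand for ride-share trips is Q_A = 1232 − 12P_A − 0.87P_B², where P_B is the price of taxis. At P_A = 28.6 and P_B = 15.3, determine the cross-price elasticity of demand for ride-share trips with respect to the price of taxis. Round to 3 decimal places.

-0.594

At P_A = 28.6 and P_B = 15.3: Q_A = 685.142.
∂Q_A/∂P_B = -1.74P_B = -1.74(15.3) = -26.6220.
ε = (∂Q_A/∂P_B)(P_B/Q_A) = -26.6220 × (15.3/685.142) ≈ -0.594.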